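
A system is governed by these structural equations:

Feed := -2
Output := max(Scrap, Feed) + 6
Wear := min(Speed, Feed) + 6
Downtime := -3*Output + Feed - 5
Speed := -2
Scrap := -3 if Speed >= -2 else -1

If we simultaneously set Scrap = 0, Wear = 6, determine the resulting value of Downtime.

-25

The joint intervention fixes Scrap = 0, Wear = 6, removing each variable's own equation.
Output = max(Scrap, Feed) + 6  [with Scrap=0, Feed=-2]  = 6
Downtime = -3*Output + Feed - 5  [with Output=6, Feed=-2]  = -25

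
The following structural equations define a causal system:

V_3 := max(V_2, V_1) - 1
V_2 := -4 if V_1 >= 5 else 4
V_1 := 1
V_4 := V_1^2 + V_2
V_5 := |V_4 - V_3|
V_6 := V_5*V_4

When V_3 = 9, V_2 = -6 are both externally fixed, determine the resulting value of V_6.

Setting V_3 = 9, V_2 = -6 by intervention discards those variables' equations.
V_4 = V_1^2 + V_2  [with V_1=1, V_2=-6]  = -5
V_5 = |V_4 - V_3|  [with V_4=-5, V_3=9]  = 14
V_6 = V_5*V_4  [with V_5=14, V_4=-5]  = -70

-70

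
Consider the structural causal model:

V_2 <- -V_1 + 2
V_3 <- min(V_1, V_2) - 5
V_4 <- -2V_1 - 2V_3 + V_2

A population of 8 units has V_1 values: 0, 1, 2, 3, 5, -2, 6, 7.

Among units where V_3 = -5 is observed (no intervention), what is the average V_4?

Observing V_3=-5 restricts to units where V_3's equation naturally yields -5: V_1 ∈ {0, 2}. In that subpopulation V_4 = 12, 6, mean 9.

9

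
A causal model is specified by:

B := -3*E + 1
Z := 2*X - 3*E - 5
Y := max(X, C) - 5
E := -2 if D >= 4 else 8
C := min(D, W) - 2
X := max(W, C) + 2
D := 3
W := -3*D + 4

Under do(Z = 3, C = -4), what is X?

-2

Setting Z = 3, C = -4 by intervention discards those variables' equations.
W = -3*D + 4  [with D=3]  = -5
X = max(W, C) + 2  [with W=-5, C=-4]  = -2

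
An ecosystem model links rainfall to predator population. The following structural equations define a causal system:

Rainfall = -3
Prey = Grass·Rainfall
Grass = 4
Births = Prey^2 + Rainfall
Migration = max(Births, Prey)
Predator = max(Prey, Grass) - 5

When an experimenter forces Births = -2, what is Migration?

-2

The intervention breaks the incoming arrows to Births: Births = Prey^2 + Rainfall no longer applies, and Births = -2.
Prey = Grass·Rainfall  [with Grass=4, Rainfall=-3]  = -12
Migration = max(Births, Prey)  [with Births=-2, Prey=-12]  = -2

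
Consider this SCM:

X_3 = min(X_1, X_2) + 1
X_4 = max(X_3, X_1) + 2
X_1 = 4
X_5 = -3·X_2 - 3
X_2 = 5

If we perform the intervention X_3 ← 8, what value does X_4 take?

10

The intervention breaks the incoming arrows to X_3: X_3 = min(X_1, X_2) + 1 no longer applies, and X_3 = 8.
X_4 = max(X_3, X_1) + 2  [with X_3=8, X_1=4]  = 10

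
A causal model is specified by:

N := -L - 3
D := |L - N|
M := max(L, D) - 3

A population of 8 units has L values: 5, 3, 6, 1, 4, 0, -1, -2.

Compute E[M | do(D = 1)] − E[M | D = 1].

Under do(D=1), D's equation is replaced by D=1 for every unit. Per-unit M: 2, 0, 3, -2, 1, -2, -2, -2. Mean = -0.25.
E[M|D=1] averages over only the 2 units with D=1 (L = -1, -2): M = -2, -2, mean -2.
Difference = -0.25 − (-2) = 1.75.

1.75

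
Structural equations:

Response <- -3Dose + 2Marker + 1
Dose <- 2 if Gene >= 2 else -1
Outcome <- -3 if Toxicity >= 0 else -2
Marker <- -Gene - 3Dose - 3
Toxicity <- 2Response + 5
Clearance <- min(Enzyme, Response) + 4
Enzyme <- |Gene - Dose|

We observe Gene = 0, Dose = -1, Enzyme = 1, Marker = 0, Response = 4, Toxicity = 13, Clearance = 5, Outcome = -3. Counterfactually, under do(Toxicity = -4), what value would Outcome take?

Intervening sets Toxicity = -4 and removes its equation (Toxicity <- 2Response + 5).
Outcome = -3 if Toxicity >= 0 else -2  [with Toxicity=-4]  = -2

-2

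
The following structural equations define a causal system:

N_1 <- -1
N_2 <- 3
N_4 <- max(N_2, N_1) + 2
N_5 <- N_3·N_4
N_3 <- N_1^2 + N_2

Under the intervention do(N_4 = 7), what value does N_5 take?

28

Intervening sets N_4 = 7 and removes its equation (N_4 <- max(N_2, N_1) + 2).
N_3 = N_1^2 + N_2  [with N_1=-1, N_2=3]  = 4
N_5 = N_3·N_4  [with N_3=4, N_4=7]  = 28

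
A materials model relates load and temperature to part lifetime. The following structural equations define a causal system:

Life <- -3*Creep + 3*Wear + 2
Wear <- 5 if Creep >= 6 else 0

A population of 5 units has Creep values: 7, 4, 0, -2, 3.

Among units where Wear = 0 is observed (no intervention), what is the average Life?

-1.75

Conditioning on Wear=0 selects the 4 unit(s) with Creep ∈ {4, 0, -2, 3}. Their Life values: -10, 2, 8, -7. Mean = -1.75.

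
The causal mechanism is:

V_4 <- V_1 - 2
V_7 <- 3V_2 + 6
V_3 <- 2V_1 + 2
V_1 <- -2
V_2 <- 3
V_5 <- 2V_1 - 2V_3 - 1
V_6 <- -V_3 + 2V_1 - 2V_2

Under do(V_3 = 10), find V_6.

The intervention breaks the incoming arrows to V_3: V_3 <- 2V_1 + 2 no longer applies, and V_3 = 10.
V_6 = -V_3 + 2V_1 - 2V_2  [with V_3=10, V_1=-2, V_2=3]  = -20

-20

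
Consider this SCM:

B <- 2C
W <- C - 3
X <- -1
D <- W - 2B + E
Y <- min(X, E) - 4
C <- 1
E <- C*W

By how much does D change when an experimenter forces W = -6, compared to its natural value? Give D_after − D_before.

The intervention breaks the incoming arrows to W: W <- C - 3 no longer applies, and W = -6.
B = 2C  [with C=1]  = 2
E = C*W  [with C=1, W=-6]  = -6
D = W - 2B + E  [with W=-6, B=2, E=-6]  = -16
Without intervention: B = 2C  [with C=1]  = 2; W = C - 3  [with C=1]  = -2; E = C*W  [with C=1, W=-2]  = -2; D = W - 2B + E  [with W=-2, B=2, E=-2]  = -8.
Change = -16 − (-8) = -8.

-8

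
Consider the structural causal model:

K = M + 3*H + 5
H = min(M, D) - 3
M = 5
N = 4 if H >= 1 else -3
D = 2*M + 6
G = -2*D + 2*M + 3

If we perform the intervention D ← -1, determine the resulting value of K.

-2

Under do(D=-1), the mechanism D = 2*M + 6 is discarded; D is fixed at -1.
H = min(M, D) - 3  [with M=5, D=-1]  = -4
K = M + 3*H + 5  [with M=5, H=-4]  = -2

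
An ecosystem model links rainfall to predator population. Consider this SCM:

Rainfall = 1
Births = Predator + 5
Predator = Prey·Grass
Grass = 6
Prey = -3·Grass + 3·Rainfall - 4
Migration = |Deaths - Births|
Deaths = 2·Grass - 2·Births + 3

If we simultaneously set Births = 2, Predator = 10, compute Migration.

9

Setting Births = 2, Predator = 10 by intervention discards those variables' equations.
Deaths = 2·Grass - 2·Births + 3  [with Grass=6, Births=2]  = 11
Migration = |Deaths - Births|  [with Deaths=11, Births=2]  = 9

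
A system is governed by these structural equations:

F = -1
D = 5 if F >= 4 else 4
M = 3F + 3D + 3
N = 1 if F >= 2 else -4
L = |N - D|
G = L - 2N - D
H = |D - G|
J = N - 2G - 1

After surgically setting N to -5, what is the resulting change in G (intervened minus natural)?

3

Under do(N=-5), the mechanism N = 1 if F >= 2 else -4 is discarded; N is fixed at -5.
D = 5 if F >= 4 else 4  [with F=-1]  = 4
L = |N - D|  [with N=-5, D=4]  = 9
G = L - 2N - D  [with L=9, N=-5, D=4]  = 15
Without intervention: D = 5 if F >= 4 else 4  [with F=-1]  = 4; N = 1 if F >= 2 else -4  [with F=-1]  = -4; L = |N - D|  [with N=-4, D=4]  = 8; G = L - 2N - D  [with L=8, N=-4, D=4]  = 12.
Change = 15 − 12 = 3.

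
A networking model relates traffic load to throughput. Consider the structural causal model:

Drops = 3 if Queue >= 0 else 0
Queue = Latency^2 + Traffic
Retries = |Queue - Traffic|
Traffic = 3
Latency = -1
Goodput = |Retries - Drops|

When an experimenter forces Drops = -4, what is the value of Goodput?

Under do(Drops=-4), the mechanism Drops = 3 if Queue >= 0 else 0 is discarded; Drops is fixed at -4.
Queue = Latency^2 + Traffic  [with Latency=-1, Traffic=3]  = 4
Retries = |Queue - Traffic|  [with Queue=4, Traffic=3]  = 1
Goodput = |Retries - Drops|  [with Retries=1, Drops=-4]  = 5

5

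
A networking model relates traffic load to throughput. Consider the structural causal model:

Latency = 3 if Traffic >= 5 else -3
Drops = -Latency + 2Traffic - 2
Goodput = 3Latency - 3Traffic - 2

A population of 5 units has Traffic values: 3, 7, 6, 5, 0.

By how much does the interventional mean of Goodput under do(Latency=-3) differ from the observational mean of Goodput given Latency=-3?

Every unit gets Latency=-3 under the intervention. Goodput values become -20, -32, -29, -26, -11; E[Goodput|do(Latency=-3)] = -23.6.
Conditioning on Latency=-3 selects the 2 unit(s) with Traffic ∈ {3, 0}. Their Goodput values: -20, -11. Mean = -15.5.
Difference = -23.6 − (-15.5) = -8.1.

-8.1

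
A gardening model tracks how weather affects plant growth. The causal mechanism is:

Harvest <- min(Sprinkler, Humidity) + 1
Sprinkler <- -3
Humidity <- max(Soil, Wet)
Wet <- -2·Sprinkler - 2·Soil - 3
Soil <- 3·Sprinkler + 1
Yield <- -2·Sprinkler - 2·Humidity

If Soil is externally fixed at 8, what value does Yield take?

do(Soil=8) replaces the equation Soil <- 3·Sprinkler + 1 with the constant Soil = 8.
Wet = -2·Sprinkler - 2·Soil - 3  [with Sprinkler=-3, Soil=8]  = -13
Humidity = max(Soil, Wet)  [with Soil=8, Wet=-13]  = 8
Yield = -2·Sprinkler - 2·Humidity  [with Sprinkler=-3, Humidity=8]  = -10

-10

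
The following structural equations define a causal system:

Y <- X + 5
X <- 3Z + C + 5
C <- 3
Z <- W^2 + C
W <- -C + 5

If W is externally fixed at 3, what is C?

3

Under do(W=3), the mechanism W <- -C + 5 is discarded; W is fixed at 3.
C is not downstream of the intervention, so its value is determined by the original equations.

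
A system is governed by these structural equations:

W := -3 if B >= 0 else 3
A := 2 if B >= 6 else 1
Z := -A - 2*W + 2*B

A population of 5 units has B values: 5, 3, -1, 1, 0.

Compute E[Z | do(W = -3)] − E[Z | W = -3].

-1.3

The intervention sets W=-3 in all 5 units regardless of B. Recomputing Z per unit gives 15, 11, 3, 7, 5; average 8.2.
Conditioning on W=-3 selects the 4 unit(s) with B ∈ {5, 3, 1, 0}. Their Z values: 15, 11, 7, 5. Mean = 9.5.
Difference = 8.2 − 9.5 = -1.3.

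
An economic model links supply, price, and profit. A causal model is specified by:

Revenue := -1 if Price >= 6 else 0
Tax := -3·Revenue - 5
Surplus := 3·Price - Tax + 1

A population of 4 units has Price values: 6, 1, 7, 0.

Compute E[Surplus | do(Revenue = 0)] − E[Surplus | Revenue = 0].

The intervention sets Revenue=0 in all 4 units regardless of Price. Recomputing Surplus per unit gives 24, 9, 27, 6; average 16.5.
E[Surplus|Revenue=0] averages over only the 2 units with Revenue=0 (Price = 1, 0): Surplus = 9, 6, mean 7.5.
Difference = 16.5 − 7.5 = 9.

9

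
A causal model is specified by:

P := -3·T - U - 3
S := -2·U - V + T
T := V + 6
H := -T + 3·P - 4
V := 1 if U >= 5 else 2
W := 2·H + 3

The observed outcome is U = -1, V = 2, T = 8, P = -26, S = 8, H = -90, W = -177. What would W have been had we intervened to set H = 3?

9

Intervening sets H = 3 and removes its equation (H := -T + 3·P - 4).
W = 2·H + 3  [with H=3]  = 9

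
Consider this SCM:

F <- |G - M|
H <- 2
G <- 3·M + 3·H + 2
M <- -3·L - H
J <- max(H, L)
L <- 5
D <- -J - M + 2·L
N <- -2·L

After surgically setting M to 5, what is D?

The intervention breaks the incoming arrows to M: M <- -3·L - H no longer applies, and M = 5.
J = max(H, L)  [with H=2, L=5]  = 5
D = -J - M + 2·L  [with J=5, M=5, L=5]  = 0

0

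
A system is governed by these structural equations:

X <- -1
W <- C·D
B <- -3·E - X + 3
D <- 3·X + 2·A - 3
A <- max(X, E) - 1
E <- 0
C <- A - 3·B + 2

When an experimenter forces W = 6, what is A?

-1

Intervening sets W = 6 and removes its equation (W <- C·D).
A is not downstream of the intervention, so its value is determined by the original equations.
A = max(X, E) - 1  [with X=-1, E=0]  = -1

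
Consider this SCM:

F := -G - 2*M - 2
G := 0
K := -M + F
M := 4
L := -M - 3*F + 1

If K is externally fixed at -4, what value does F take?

do(K=-4) replaces the equation K := -M + F with the constant K = -4.
F is not downstream of the intervention, so its value is determined by the original equations.
F = -G - 2*M - 2  [with G=0, M=4]  = -10

-10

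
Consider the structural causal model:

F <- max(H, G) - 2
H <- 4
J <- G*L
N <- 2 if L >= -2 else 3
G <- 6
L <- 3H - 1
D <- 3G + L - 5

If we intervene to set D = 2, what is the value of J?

do(D=2) replaces the equation D <- 3G + L - 5 with the constant D = 2.
No directed path runs from D to J, so J keeps its natural value.
L = 3H - 1  [with H=4]  = 11
J = G*L  [with G=6, L=11]  = 66

66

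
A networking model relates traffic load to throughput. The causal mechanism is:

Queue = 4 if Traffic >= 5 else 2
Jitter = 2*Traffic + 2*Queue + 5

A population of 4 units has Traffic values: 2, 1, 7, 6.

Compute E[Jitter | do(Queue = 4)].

do(Queue=4) breaks Queue's dependence on Traffic. With Queue=4 fixed, Jitter across the units is 17, 15, 27, 25, mean 21.

21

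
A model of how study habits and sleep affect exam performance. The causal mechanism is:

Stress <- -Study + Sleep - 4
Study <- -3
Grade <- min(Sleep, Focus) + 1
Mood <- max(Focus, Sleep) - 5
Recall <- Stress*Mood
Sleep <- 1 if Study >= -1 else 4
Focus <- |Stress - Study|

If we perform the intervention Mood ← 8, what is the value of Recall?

The intervention breaks the incoming arrows to Mood: Mood <- max(Focus, Sleep) - 5 no longer applies, and Mood = 8.
Sleep = 1 if Study >= -1 else 4  [with Study=-3]  = 4
Stress = -Study + Sleep - 4  [with Study=-3, Sleep=4]  = 3
Recall = Stress*Mood  [with Stress=3, Mood=8]  = 24

24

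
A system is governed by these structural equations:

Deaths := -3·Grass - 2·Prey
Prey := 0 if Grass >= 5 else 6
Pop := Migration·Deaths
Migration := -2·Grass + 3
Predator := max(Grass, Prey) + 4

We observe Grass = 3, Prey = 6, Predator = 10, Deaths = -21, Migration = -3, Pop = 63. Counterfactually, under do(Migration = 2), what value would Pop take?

-42

The intervention breaks the incoming arrows to Migration: Migration := -2·Grass + 3 no longer applies, and Migration = 2.
Prey = 0 if Grass >= 5 else 6  [with Grass=3]  = 6
Deaths = -3·Grass - 2·Prey  [with Grass=3, Prey=6]  = -21
Pop = Migration·Deaths  [with Migration=2, Deaths=-21]  = -42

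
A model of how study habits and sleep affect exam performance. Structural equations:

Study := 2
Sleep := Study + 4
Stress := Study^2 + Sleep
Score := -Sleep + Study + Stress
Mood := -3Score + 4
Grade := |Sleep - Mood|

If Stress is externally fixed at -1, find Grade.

The intervention breaks the incoming arrows to Stress: Stress := Study^2 + Sleep no longer applies, and Stress = -1.
Sleep = Study + 4  [with Study=2]  = 6
Score = -Sleep + Study + Stress  [with Sleep=6, Study=2, Stress=-1]  = -5
Mood = -3Score + 4  [with Score=-5]  = 19
Grade = |Sleep - Mood|  [with Sleep=6, Mood=19]  = 13

13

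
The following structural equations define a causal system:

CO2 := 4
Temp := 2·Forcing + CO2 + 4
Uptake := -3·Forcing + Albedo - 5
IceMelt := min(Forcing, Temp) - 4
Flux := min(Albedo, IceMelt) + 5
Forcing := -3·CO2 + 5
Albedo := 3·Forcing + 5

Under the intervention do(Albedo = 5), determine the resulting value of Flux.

The intervention breaks the incoming arrows to Albedo: Albedo := 3·Forcing + 5 no longer applies, and Albedo = 5.
Forcing = -3·CO2 + 5  [with CO2=4]  = -7
Temp = 2·Forcing + CO2 + 4  [with Forcing=-7, CO2=4]  = -6
IceMelt = min(Forcing, Temp) - 4  [with Forcing=-7, Temp=-6]  = -11
Flux = min(Albedo, IceMelt) + 5  [with Albedo=5, IceMelt=-11]  = -6

-6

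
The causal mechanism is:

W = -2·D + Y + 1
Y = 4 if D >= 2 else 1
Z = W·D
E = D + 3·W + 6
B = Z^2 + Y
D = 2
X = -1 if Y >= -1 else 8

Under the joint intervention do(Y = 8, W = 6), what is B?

152

Under do(Y = 8, W = 6), each intervened variable's structural equation is replaced by its fixed value.
Z = W·D  [with W=6, D=2]  = 12
B = Z^2 + Y  [with Z=12, Y=8]  = 152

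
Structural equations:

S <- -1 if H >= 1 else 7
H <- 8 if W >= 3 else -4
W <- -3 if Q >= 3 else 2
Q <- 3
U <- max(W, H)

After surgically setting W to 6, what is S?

do(W=6) replaces the equation W <- -3 if Q >= 3 else 2 with the constant W = 6.
H = 8 if W >= 3 else -4  [with W=6]  = 8
S = -1 if H >= 1 else 7  [with H=8]  = -1

-1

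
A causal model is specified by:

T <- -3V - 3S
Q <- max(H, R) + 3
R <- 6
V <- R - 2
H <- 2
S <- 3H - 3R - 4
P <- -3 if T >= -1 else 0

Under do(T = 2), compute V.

4

do(T=2) replaces the equation T <- -3V - 3S with the constant T = 2.
Since V is not a descendant of the intervened variable, it is unaffected.
V = R - 2  [with R=6]  = 4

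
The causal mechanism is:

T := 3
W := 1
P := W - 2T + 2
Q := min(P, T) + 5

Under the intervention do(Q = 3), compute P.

Under do(Q=3), the mechanism Q := min(P, T) + 5 is discarded; Q is fixed at 3.
Since P is not a descendant of the intervened variable, it is unaffected.
P = W - 2T + 2  [with W=1, T=3]  = -3

-3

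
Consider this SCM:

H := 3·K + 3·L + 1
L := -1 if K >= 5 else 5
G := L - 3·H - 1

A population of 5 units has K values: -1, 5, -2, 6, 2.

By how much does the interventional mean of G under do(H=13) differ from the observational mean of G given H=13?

0.6

Every unit gets H=13 under the intervention. G values become -35, -41, -35, -41, -35; E[G|do(H=13)] = -37.4.
Observing H=13 restricts to units where H's equation naturally yields 13: K ∈ {-1, 5}. In that subpopulation G = -35, -41, mean -38.
Difference = -37.4 − (-38) = 0.6.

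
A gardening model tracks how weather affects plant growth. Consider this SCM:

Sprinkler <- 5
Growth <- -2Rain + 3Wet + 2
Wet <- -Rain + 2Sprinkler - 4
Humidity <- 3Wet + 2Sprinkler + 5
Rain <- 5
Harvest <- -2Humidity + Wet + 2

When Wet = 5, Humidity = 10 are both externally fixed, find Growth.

7

The joint intervention fixes Wet = 5, Humidity = 10, removing each variable's own equation.
Growth = -2Rain + 3Wet + 2  [with Rain=5, Wet=5]  = 7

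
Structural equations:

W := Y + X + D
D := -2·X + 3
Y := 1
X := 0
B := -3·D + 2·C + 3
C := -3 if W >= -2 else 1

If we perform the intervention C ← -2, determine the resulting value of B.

The intervention breaks the incoming arrows to C: C := -3 if W >= -2 else 1 no longer applies, and C = -2.
D = -2·X + 3  [with X=0]  = 3
B = -3·D + 2·C + 3  [with D=3, C=-2]  = -10

-10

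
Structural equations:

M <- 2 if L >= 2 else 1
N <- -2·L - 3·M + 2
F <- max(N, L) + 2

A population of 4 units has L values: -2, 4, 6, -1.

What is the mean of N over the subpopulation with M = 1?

Conditioning on M=1 selects the 2 unit(s) with L ∈ {-2, -1}. Their N values: 3, 1. Mean = 2.

2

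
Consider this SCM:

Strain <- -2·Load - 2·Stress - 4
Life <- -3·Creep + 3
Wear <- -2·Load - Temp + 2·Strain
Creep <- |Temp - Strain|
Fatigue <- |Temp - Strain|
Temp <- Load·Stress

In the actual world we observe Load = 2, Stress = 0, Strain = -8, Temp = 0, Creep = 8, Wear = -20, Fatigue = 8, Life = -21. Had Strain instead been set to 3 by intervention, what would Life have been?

The intervention breaks the incoming arrows to Strain: Strain <- -2·Load - 2·Stress - 4 no longer applies, and Strain = 3.
Temp = Load·Stress  [with Load=2, Stress=0]  = 0
Creep = |Temp - Strain|  [with Temp=0, Strain=3]  = 3
Life = -3·Creep + 3  [with Creep=3]  = -6

-6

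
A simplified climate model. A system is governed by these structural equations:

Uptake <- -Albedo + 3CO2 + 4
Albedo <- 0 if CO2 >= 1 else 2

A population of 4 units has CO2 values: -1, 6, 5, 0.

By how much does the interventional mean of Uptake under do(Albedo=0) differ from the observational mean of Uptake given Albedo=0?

-9

do(Albedo=0) breaks Albedo's dependence on CO2. With Albedo=0 fixed, Uptake across the units is 1, 22, 19, 4, mean 11.5.
Observing Albedo=0 restricts to units where Albedo's equation naturally yields 0: CO2 ∈ {6, 5}. In that subpopulation Uptake = 22, 19, mean 20.5.
Difference = 11.5 − 20.5 = -9.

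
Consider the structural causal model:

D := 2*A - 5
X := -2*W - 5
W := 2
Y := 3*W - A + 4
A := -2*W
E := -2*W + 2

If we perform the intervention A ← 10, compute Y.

0

Under do(A=10), the mechanism A := -2*W is discarded; A is fixed at 10.
Y = 3*W - A + 4  [with W=2, A=10]  = 0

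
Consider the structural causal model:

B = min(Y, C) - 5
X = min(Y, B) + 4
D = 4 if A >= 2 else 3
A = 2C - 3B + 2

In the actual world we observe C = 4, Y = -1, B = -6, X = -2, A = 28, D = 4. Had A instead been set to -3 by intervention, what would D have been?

3

The intervention breaks the incoming arrows to A: A = 2C - 3B + 2 no longer applies, and A = -3.
D = 4 if A >= 2 else 3  [with A=-3]  = 3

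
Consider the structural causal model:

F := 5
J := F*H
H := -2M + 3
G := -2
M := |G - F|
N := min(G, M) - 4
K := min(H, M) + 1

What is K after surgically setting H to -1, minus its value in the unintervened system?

10

The intervention breaks the incoming arrows to H: H := -2M + 3 no longer applies, and H = -1.
M = |G - F|  [with G=-2, F=5]  = 7
K = min(H, M) + 1  [with H=-1, M=7]  = 0
Without intervention: M = |G - F|  [with G=-2, F=5]  = 7; H = -2M + 3  [with M=7]  = -11; K = min(H, M) + 1  [with H=-11, M=7]  = -10.
Change = 0 − (-10) = 10.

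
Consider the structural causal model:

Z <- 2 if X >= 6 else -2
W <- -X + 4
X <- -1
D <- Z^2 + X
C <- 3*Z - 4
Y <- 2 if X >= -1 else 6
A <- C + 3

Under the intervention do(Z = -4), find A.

Under do(Z=-4), the mechanism Z <- 2 if X >= 6 else -2 is discarded; Z is fixed at -4.
C = 3*Z - 4  [with Z=-4]  = -16
A = C + 3  [with C=-16]  = -13

-13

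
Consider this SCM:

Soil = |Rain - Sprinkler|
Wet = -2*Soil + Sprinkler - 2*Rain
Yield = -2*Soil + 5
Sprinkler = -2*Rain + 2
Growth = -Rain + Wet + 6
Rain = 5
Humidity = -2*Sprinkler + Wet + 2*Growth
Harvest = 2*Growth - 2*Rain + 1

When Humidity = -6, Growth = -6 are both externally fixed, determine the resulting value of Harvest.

Under do(Humidity = -6, Growth = -6), each intervened variable's structural equation is replaced by its fixed value.
Harvest = 2*Growth - 2*Rain + 1  [with Growth=-6, Rain=5]  = -21

-21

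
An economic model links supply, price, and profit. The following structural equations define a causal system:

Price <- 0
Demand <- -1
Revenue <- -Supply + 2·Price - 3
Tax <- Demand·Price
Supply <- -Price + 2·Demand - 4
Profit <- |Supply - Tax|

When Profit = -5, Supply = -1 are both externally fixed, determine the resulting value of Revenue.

-2

Under do(Profit = -5, Supply = -1), each intervened variable's structural equation is replaced by its fixed value.
Revenue = -Supply + 2·Price - 3  [with Supply=-1, Price=0]  = -2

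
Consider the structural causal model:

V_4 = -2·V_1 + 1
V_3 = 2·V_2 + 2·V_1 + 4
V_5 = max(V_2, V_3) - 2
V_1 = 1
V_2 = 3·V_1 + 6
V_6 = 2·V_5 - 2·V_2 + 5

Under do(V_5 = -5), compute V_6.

The intervention breaks the incoming arrows to V_5: V_5 = max(V_2, V_3) - 2 no longer applies, and V_5 = -5.
V_2 = 3·V_1 + 6  [with V_1=1]  = 9
V_6 = 2·V_5 - 2·V_2 + 5  [with V_5=-5, V_2=9]  = -23

-23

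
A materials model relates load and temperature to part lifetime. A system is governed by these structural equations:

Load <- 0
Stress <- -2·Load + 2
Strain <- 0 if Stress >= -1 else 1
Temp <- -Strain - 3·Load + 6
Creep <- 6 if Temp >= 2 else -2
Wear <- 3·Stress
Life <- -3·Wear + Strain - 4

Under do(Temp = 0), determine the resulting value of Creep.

Intervening sets Temp = 0 and removes its equation (Temp <- -Strain - 3·Load + 6).
Creep = 6 if Temp >= 2 else -2  [with Temp=0]  = -2

-2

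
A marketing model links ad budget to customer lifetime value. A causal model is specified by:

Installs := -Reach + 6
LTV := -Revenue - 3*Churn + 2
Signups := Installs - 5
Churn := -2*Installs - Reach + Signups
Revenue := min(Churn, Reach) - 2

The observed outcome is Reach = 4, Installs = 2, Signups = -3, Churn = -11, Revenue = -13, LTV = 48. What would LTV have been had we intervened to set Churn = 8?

-24

Under do(Churn=8), the mechanism Churn := -2*Installs - Reach + Signups is discarded; Churn is fixed at 8.
Revenue = min(Churn, Reach) - 2  [with Churn=8, Reach=4]  = 2
LTV = -Revenue - 3*Churn + 2  [with Revenue=2, Churn=8]  = -24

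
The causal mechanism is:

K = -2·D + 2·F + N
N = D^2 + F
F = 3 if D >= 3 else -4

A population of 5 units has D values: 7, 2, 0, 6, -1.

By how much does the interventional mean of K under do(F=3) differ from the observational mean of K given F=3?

-17.1

do(F=3) breaks F's dependence on D. With F=3 fixed, K across the units is 44, 9, 9, 33, 12, mean 21.4.
Conditioning on F=3 selects the 2 unit(s) with D ∈ {7, 6}. Their K values: 44, 33. Mean = 38.5.
Difference = 21.4 − 38.5 = -17.1.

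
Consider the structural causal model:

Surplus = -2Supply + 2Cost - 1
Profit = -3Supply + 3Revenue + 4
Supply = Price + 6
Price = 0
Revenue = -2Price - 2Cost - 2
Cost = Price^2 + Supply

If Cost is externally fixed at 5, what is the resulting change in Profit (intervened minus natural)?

do(Cost=5) replaces the equation Cost = Price^2 + Supply with the constant Cost = 5.
Supply = Price + 6  [with Price=0]  = 6
Revenue = -2Price - 2Cost - 2  [with Price=0, Cost=5]  = -12
Profit = -3Supply + 3Revenue + 4  [with Supply=6, Revenue=-12]  = -50
Without intervention: Supply = Price + 6  [with Price=0]  = 6; Cost = Price^2 + Supply  [with Price=0, Supply=6]  = 6; Revenue = -2Price - 2Cost - 2  [with Price=0, Cost=6]  = -14; Profit = -3Supply + 3Revenue + 4  [with Supply=6, Revenue=-14]  = -56.
Change = -50 − (-56) = 6.

6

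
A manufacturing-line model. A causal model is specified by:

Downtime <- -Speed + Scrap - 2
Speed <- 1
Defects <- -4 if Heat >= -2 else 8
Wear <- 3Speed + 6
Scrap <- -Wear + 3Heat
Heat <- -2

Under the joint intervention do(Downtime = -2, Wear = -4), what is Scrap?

Under do(Downtime = -2, Wear = -4), each intervened variable's structural equation is replaced by its fixed value.
Scrap = -Wear + 3Heat  [with Wear=-4, Heat=-2]  = -2

-2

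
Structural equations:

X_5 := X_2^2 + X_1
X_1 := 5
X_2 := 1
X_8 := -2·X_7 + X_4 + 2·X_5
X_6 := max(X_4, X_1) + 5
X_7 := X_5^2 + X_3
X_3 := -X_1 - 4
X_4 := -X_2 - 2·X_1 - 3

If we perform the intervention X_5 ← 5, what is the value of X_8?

do(X_5=5) replaces the equation X_5 := X_2^2 + X_1 with the constant X_5 = 5.
X_3 = -X_1 - 4  [with X_1=5]  = -9
X_4 = -X_2 - 2·X_1 - 3  [with X_2=1, X_1=5]  = -14
X_7 = X_5^2 + X_3  [with X_5=5, X_3=-9]  = 16
X_8 = -2·X_7 + X_4 + 2·X_5  [with X_7=16, X_4=-14, X_5=5]  = -36

-36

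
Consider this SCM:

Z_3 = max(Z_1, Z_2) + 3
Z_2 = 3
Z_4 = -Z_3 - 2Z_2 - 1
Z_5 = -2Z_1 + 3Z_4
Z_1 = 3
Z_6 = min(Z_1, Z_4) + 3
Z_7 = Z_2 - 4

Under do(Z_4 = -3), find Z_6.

Under do(Z_4=-3), the mechanism Z_4 = -Z_3 - 2Z_2 - 1 is discarded; Z_4 is fixed at -3.
Z_6 = min(Z_1, Z_4) + 3  [with Z_1=3, Z_4=-3]  = 0

0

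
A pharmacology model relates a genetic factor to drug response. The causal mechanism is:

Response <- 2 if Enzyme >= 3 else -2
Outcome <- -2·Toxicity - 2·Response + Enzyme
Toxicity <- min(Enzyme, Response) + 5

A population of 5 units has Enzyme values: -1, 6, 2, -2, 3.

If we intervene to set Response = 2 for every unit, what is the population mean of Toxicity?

Under do(Response=2), Response's equation is replaced by Response=2 for every unit. Per-unit Toxicity: 4, 7, 7, 3, 7. Mean = 5.6.

5.6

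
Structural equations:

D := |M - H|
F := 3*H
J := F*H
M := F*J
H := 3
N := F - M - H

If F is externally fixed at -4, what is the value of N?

-55

Under do(F=-4), the mechanism F := 3*H is discarded; F is fixed at -4.
J = F*H  [with F=-4, H=3]  = -12
M = F*J  [with F=-4, J=-12]  = 48
N = F - M - H  [with F=-4, M=48, H=3]  = -55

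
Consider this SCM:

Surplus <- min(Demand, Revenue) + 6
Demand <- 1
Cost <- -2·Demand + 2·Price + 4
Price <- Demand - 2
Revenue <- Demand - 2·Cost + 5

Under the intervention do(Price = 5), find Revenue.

Under do(Price=5), the mechanism Price <- Demand - 2 is discarded; Price is fixed at 5.
Cost = -2·Demand + 2·Price + 4  [with Demand=1, Price=5]  = 12
Revenue = Demand - 2·Cost + 5  [with Demand=1, Cost=12]  = -18

-18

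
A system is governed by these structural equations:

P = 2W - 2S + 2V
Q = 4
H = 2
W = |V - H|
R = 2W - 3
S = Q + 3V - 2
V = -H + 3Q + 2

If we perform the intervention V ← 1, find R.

The intervention breaks the incoming arrows to V: V = -H + 3Q + 2 no longer applies, and V = 1.
W = |V - H|  [with V=1, H=2]  = 1
R = 2W - 3  [with W=1]  = -1

-1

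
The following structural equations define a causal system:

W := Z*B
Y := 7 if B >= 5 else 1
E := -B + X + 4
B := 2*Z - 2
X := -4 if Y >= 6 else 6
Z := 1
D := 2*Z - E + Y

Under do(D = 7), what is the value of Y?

Intervening sets D = 7 and removes its equation (D := 2*Z - E + Y).
Y is not downstream of the intervention, so its value is determined by the original equations.
B = 2*Z - 2  [with Z=1]  = 0
Y = 7 if B >= 5 else 1  [with B=0]  = 1

1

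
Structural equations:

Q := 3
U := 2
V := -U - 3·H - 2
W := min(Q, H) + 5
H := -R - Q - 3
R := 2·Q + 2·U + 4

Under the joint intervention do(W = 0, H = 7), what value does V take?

-25

Setting W = 0, H = 7 by intervention discards those variables' equations.
V = -U - 3·H - 2  [with U=2, H=7]  = -25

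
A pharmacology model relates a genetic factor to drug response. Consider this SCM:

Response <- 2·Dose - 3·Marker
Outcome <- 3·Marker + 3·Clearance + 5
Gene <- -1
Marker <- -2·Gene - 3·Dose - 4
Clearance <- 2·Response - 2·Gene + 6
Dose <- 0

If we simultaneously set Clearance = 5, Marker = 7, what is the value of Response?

Under do(Clearance = 5, Marker = 7), each intervened variable's structural equation is replaced by its fixed value.
Response = 2·Dose - 3·Marker  [with Dose=0, Marker=7]  = -21

-21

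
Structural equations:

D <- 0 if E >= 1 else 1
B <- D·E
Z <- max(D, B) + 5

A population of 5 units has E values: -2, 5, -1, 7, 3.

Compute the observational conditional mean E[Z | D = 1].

Observing D=1 restricts to units where D's equation naturally yields 1: E ∈ {-2, -1}. In that subpopulation Z = 6, 6, mean 6.

6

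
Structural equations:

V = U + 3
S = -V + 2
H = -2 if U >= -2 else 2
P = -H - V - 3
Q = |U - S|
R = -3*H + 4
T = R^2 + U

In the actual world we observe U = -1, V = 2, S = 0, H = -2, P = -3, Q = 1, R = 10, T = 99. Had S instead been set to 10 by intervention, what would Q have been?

The intervention breaks the incoming arrows to S: S = -V + 2 no longer applies, and S = 10.
Q = |U - S|  [with U=-1, S=10]  = 11

11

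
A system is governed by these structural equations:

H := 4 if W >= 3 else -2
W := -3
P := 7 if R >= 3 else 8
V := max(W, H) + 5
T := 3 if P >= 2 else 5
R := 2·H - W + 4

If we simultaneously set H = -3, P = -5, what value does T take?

5

Setting H = -3, P = -5 by intervention discards those variables' equations.
T = 3 if P >= 2 else 5  [with P=-5]  = 5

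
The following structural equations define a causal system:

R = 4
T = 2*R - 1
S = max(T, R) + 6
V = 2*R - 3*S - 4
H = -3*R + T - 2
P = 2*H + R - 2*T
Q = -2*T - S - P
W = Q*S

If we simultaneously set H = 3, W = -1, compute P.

-4

The joint intervention fixes H = 3, W = -1, removing each variable's own equation.
T = 2*R - 1  [with R=4]  = 7
P = 2*H + R - 2*T  [with H=3, R=4, T=7]  = -4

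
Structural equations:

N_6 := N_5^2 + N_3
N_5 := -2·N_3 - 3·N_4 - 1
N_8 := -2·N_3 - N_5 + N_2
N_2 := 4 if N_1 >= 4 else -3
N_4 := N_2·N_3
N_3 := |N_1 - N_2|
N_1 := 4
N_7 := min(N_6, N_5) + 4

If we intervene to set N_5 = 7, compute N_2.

Under do(N_5=7), the mechanism N_5 := -2·N_3 - 3·N_4 - 1 is discarded; N_5 is fixed at 7.
No directed path runs from N_5 to N_2, so N_2 keeps its natural value.
N_2 = 4 if N_1 >= 4 else -3  [with N_1=4]  = 4

4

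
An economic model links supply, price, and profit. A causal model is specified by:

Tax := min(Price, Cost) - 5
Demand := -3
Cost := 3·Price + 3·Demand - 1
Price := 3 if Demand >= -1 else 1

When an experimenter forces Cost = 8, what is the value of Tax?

-4

The intervention breaks the incoming arrows to Cost: Cost := 3·Price + 3·Demand - 1 no longer applies, and Cost = 8.
Price = 3 if Demand >= -1 else 1  [with Demand=-3]  = 1
Tax = min(Price, Cost) - 5  [with Price=1, Cost=8]  = -4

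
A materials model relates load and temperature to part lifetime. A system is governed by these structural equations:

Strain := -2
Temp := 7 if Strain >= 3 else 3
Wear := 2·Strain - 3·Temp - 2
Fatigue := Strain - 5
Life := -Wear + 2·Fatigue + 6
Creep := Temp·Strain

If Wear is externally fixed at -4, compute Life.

-4

Under do(Wear=-4), the mechanism Wear := 2·Strain - 3·Temp - 2 is discarded; Wear is fixed at -4.
Fatigue = Strain - 5  [with Strain=-2]  = -7
Life = -Wear + 2·Fatigue + 6  [with Wear=-4, Fatigue=-7]  = -4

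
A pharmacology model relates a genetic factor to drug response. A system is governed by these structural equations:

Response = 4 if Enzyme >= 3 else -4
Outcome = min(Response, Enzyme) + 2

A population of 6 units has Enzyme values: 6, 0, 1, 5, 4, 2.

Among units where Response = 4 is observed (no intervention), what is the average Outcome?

Observing Response=4 restricts to units where Response's equation naturally yields 4: Enzyme ∈ {6, 5, 4}. In that subpopulation Outcome = 6, 6, 6, mean 6.

6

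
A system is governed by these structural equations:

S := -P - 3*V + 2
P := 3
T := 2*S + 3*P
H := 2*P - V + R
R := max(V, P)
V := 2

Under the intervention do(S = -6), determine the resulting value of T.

-3

The intervention breaks the incoming arrows to S: S := -P - 3*V + 2 no longer applies, and S = -6.
T = 2*S + 3*P  [with S=-6, P=3]  = -3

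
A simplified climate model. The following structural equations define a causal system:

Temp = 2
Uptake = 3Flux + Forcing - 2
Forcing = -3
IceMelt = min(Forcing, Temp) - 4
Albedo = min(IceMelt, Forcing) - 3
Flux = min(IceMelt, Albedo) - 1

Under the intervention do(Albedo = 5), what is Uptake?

-29

Under do(Albedo=5), the mechanism Albedo = min(IceMelt, Forcing) - 3 is discarded; Albedo is fixed at 5.
IceMelt = min(Forcing, Temp) - 4  [with Forcing=-3, Temp=2]  = -7
Flux = min(IceMelt, Albedo) - 1  [with IceMelt=-7, Albedo=5]  = -8
Uptake = 3Flux + Forcing - 2  [with Flux=-8, Forcing=-3]  = -29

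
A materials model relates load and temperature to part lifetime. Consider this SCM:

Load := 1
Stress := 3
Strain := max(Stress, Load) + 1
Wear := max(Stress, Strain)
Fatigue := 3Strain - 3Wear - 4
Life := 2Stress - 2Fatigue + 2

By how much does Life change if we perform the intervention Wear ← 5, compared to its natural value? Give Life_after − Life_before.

6

Under do(Wear=5), the mechanism Wear := max(Stress, Strain) is discarded; Wear is fixed at 5.
Strain = max(Stress, Load) + 1  [with Stress=3, Load=1]  = 4
Fatigue = 3Strain - 3Wear - 4  [with Strain=4, Wear=5]  = -7
Life = 2Stress - 2Fatigue + 2  [with Stress=3, Fatigue=-7]  = 22
Without intervention: Strain = max(Stress, Load) + 1  [with Stress=3, Load=1]  = 4; Wear = max(Stress, Strain)  [with Stress=3, Strain=4]  = 4; Fatigue = 3Strain - 3Wear - 4  [with Strain=4, Wear=4]  = -4; Life = 2Stress - 2Fatigue + 2  [with Stress=3, Fatigue=-4]  = 16.
Change = 22 − 16 = 6.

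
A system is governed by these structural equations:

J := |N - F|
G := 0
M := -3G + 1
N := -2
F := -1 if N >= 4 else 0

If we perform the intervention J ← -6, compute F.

The intervention breaks the incoming arrows to J: J := |N - F| no longer applies, and J = -6.
Since F is not a descendant of the intervened variable, it is unaffected.
F = -1 if N >= 4 else 0  [with N=-2]  = 0

0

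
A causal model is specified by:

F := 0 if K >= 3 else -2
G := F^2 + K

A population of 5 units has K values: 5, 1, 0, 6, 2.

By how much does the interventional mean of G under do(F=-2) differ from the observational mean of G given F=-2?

The intervention sets F=-2 in all 5 units regardless of K. Recomputing G per unit gives 9, 5, 4, 10, 6; average 6.8.
Conditioning on F=-2 selects the 3 unit(s) with K ∈ {1, 0, 2}. Their G values: 5, 4, 6. Mean = 5.
Difference = 6.8 − 5 = 1.8.

1.8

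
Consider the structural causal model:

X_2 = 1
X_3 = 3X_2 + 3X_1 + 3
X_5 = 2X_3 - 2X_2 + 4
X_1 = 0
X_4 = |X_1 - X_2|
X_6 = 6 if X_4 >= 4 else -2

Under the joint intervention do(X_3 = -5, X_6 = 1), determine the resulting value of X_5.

The joint intervention fixes X_3 = -5, X_6 = 1, removing each variable's own equation.
X_5 = 2X_3 - 2X_2 + 4  [with X_3=-5, X_2=1]  = -8

-8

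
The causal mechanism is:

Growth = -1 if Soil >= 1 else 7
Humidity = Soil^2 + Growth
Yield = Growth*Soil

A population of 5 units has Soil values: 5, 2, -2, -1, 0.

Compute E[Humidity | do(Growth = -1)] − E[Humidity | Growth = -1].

Every unit gets Growth=-1 under the intervention. Humidity values become 24, 3, 3, 0, -1; E[Humidity|do(Growth=-1)] = 5.8.
E[Humidity|Growth=-1] averages over only the 2 units with Growth=-1 (Soil = 5, 2): Humidity = 24, 3, mean 13.5.
Difference = 5.8 − 13.5 = -7.7.

-7.7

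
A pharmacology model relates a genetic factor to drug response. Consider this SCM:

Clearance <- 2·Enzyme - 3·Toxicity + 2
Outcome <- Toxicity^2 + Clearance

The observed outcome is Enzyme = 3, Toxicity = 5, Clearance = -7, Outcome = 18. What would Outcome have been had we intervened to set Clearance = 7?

32

The intervention breaks the incoming arrows to Clearance: Clearance <- 2·Enzyme - 3·Toxicity + 2 no longer applies, and Clearance = 7.
Outcome = Toxicity^2 + Clearance  [with Toxicity=5, Clearance=7]  = 32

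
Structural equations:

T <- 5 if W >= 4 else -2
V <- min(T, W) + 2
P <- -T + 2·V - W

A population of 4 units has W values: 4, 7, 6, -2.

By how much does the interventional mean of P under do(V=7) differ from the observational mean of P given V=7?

do(V=7) breaks V's dependence on W. With V=7 fixed, P across the units is 5, 2, 3, 18, mean 7.
Conditioning on V=7 selects the 2 unit(s) with W ∈ {7, 6}. Their P values: 2, 3. Mean = 2.5.
Difference = 7 − 2.5 = 4.5.

4.5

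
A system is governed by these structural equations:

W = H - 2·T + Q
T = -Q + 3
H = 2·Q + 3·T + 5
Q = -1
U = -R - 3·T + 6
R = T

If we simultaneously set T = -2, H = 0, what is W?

3

Setting T = -2, H = 0 by intervention discards those variables' equations.
W = H - 2·T + Q  [with H=0, T=-2, Q=-1]  = 3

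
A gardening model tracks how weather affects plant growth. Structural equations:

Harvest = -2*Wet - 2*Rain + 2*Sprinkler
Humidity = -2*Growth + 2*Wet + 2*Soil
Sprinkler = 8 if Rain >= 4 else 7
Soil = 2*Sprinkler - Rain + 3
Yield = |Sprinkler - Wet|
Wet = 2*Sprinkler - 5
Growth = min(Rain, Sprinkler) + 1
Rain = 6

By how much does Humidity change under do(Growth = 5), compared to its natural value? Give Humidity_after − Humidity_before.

The intervention breaks the incoming arrows to Growth: Growth = min(Rain, Sprinkler) + 1 no longer applies, and Growth = 5.
Sprinkler = 8 if Rain >= 4 else 7  [with Rain=6]  = 8
Soil = 2*Sprinkler - Rain + 3  [with Sprinkler=8, Rain=6]  = 13
Wet = 2*Sprinkler - 5  [with Sprinkler=8]  = 11
Humidity = -2*Growth + 2*Wet + 2*Soil  [with Growth=5, Wet=11, Soil=13]  = 38
Without intervention: Sprinkler = 8 if Rain >= 4 else 7  [with Rain=6]  = 8; Soil = 2*Sprinkler - Rain + 3  [with Sprinkler=8, Rain=6]  = 13; Wet = 2*Sprinkler - 5  [with Sprinkler=8]  = 11; Growth = min(Rain, Sprinkler) + 1  [with Rain=6, Sprinkler=8]  = 7; Humidity = -2*Growth + 2*Wet + 2*Soil  [with Growth=7, Wet=11, Soil=13]  = 34.
Change = 38 − 34 = 4.

4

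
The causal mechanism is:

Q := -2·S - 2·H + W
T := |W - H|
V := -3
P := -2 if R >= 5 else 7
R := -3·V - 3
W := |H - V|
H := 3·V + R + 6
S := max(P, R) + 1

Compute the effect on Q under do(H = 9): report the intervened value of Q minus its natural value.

The intervention breaks the incoming arrows to H: H := 3·V + R + 6 no longer applies, and H = 9.
R = -3·V - 3  [with V=-3]  = 6
P = -2 if R >= 5 else 7  [with R=6]  = -2
S = max(P, R) + 1  [with P=-2, R=6]  = 7
W = |H - V|  [with H=9, V=-3]  = 12
Q = -2·S - 2·H + W  [with S=7, H=9, W=12]  = -20
Without intervention: R = -3·V - 3  [with V=-3]  = 6; H = 3·V + R + 6  [with V=-3, R=6]  = 3; P = -2 if R >= 5 else 7  [with R=6]  = -2; S = max(P, R) + 1  [with P=-2, R=6]  = 7; W = |H - V|  [with H=3, V=-3]  = 6; Q = -2·S - 2·H + W  [with S=7, H=3, W=6]  = -14.
Change = -20 − (-14) = -6.

-6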